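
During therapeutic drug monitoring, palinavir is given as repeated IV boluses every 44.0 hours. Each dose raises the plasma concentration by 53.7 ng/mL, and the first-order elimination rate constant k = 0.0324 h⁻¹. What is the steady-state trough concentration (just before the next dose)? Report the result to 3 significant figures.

17.0 ng/mL

Fraction remaining after one interval: e^(−kτ) = e^(−0.03240 × 44.0) = 0.2404
R = 1 / (1 − 0.2404) = 1.316
Css,max = 53.7 × 1.316 = 70.69 ng/mL
Css,min = Css,max × e^(−kτ) = 70.69 × 0.2404 ≈ 17.0 ng/mL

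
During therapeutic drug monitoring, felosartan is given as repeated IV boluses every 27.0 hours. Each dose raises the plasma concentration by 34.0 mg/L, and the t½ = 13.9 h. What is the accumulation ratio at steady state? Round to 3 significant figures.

k = ln 2 / 13.9 = 0.04987 h⁻¹
Fraction remaining after one interval: e^(−kτ) = e^(−0.04987 × 27.0) = 0.2602
R = 1 / (1 − 0.2602) = 1 / 0.7398 ≈ 1.35

1.35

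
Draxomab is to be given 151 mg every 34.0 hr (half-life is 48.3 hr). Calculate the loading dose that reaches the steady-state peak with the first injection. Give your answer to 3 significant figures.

391 mg

k = ln 2 / 48.3 = 0.01435 hr⁻¹
Accumulation ratio R = 1 / (1 − e^(−kτ)) = 1 / (1 − e^(−0.01435×34.0)) = 1 / (1 − 0.6139) = 2.590
Loading dose = maintenance dose × R = 151 × 2.590 ≈ 391 mg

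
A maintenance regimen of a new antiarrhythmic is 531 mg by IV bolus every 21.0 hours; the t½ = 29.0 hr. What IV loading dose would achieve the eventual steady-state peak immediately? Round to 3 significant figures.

k = ln 2 / 29.0 = 0.02390 hr⁻¹
Accumulation ratio R = 1 / (1 − e^(−kτ)) = 1 / (1 − e^(−0.02390×21.0)) = 1 / (1 − 0.6054) = 2.534
Loading dose = maintenance dose × R = 531 × 2.534 ≈ 1350 mg

1350 mg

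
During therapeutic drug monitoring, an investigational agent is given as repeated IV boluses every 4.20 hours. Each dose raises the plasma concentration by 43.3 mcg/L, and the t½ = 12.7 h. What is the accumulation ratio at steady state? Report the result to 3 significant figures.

k = ln 2 / 12.7 = 0.05458 h⁻¹
Fraction remaining after one interval: e^(−kτ) = e^(−0.05458 × 4.20) = 0.7951
R = 1 / (1 − 0.7951) = 1 / 0.2049 ≈ 4.88

4.88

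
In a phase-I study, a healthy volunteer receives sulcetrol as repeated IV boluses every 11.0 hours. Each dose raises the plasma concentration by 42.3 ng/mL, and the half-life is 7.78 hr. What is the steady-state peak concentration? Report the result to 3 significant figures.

67.7 ng/mL

k = ln 2 / 7.78 = 0.08909 hr⁻¹
Fraction remaining after one interval: e^(−kτ) = e^(−0.08909 × 11.0) = 0.3753
R = 1 / (1 − 0.3753) = 1.601
Css,max = 42.3 × 1.601 ≈ 67.7 ng/mL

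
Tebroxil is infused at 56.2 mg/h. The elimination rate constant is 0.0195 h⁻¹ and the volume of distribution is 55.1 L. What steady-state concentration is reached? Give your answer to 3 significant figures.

52.3 mg/L

CL = k · V = 0.0195 × 55.1 = 1.074 L/h
Css = rate / CL = 56.2 / 1.074 ≈ 52.3 mg/L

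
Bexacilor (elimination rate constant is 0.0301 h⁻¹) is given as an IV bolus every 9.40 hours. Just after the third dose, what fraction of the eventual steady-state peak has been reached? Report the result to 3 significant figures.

f_n = 1 − e^(−nkτ) = 1 − e^(−3 × 0.03010 × 9.40) = 1 − e^(−0.8488) = 1 − 0.4279 ≈ 0.572

0.572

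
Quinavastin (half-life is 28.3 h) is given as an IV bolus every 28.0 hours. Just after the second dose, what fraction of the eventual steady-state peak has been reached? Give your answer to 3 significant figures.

0.746

k = ln 2 / 28.3 = 0.02449 h⁻¹
f_n = 1 − e^(−nkτ) = 1 − e^(−2 × 0.02449 × 28.0) = 1 − e^(−1.372) = 1 − 0.2537 ≈ 0.746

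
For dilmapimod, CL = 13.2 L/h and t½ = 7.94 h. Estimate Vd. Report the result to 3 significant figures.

k = ln 2 / t½ = ln 2 / 7.94 = 0.08730 h⁻¹
V = CL / k = 13.2 / 0.08730 ≈ 151 L

151 L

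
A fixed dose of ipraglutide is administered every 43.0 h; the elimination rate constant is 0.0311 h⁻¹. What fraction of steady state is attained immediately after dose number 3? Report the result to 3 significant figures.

f_n = 1 − e^(−nkτ) = 1 − e^(−3 × 0.03110 × 43.0) = 1 − e^(−4.012) = 1 − 0.01810 ≈ 0.982

0.982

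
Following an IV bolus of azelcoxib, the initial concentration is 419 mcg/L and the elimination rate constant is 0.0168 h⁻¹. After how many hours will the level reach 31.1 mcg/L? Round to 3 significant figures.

C(t) = C₀ e^(−kt)  ⇒  t = ln(C₀/C) / k
t = ln(419/31.1) / 0.01680 = 2.601 / 0.01680 ≈ 155 hours

155 hours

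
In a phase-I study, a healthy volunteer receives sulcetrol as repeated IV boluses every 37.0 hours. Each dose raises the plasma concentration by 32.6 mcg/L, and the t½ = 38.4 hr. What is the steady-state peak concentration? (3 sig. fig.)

66.9 mcg/L

k = ln 2 / 38.4 = 0.01805 hr⁻¹
Fraction remaining after one interval: e^(−kτ) = e^(−0.01805 × 37.0) = 0.5128
R = 1 / (1 − 0.5128) = 2.053
Css,max = 32.6 × 2.053 ≈ 66.9 mcg/L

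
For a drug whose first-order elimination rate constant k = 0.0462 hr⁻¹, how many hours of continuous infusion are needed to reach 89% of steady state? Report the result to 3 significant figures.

47.8 hours

f = 1 − e^(−kt)  ⇒  t = −ln(1 − f) / k
t = −ln(1 − 0.89) / 0.04620 = 2.207 / 0.04620 ≈ 47.8 hours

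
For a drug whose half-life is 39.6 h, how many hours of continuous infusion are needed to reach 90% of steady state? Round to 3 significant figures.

132 hours

k = ln 2 / 39.6 = 0.01750 h⁻¹
f = 1 − e^(−kt)  ⇒  t = −ln(1 − f) / k
t = −ln(1 − 0.9) / 0.01750 = 2.303 / 0.01750 ≈ 132 hours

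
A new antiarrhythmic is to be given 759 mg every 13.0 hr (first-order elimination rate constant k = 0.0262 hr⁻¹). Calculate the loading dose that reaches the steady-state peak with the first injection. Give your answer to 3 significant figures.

2630 mg

Accumulation ratio R = 1 / (1 − e^(−kτ)) = 1 / (1 − e^(−0.02620×13.0)) = 1 / (1 − 0.7113) = 3.464
Loading dose = maintenance dose × R = 759 × 3.464 ≈ 2630 mg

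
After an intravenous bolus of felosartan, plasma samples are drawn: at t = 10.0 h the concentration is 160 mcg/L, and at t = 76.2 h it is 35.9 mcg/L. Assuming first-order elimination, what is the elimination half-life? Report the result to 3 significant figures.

30.7 hours

k = ln(C₁/C₂) / (t₂ − t₁) = ln(160/35.9) / (76.2 − 10.0)
  = 1.494 / 66.20 = 0.02257 h⁻¹
t½ = ln 2 / k = ln 2 / 0.02257 ≈ 30.7 hours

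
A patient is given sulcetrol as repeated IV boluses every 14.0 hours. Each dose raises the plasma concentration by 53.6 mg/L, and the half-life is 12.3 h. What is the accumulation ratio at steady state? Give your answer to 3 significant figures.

1.83

k = ln 2 / 12.3 = 0.05635 h⁻¹
Fraction remaining after one interval: e^(−kτ) = e^(−0.05635 × 14.0) = 0.4543
R = 1 / (1 − 0.4543) = 1 / 0.5457 ≈ 1.83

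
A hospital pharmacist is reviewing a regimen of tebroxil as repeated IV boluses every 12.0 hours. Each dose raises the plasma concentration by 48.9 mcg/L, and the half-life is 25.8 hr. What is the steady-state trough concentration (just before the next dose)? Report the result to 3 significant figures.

129 mcg/L

k = ln 2 / 25.8 = 0.02687 hr⁻¹
Fraction remaining after one interval: e^(−kτ) = e^(−0.02687 × 12.0) = 0.7244
R = 1 / (1 − 0.7244) = 3.629
Css,max = 48.9 × 3.629 = 177.4 mcg/L
Css,min = Css,max × e^(−kτ) = 177.4 × 0.7244 ≈ 129 mcg/L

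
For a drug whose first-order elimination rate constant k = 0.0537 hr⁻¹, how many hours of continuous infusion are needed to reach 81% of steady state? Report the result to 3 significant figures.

f = 1 − e^(−kt)  ⇒  t = −ln(1 − f) / k
t = −ln(1 − 0.81) / 0.05370 = 1.661 / 0.05370 ≈ 30.9 hours

30.9 hours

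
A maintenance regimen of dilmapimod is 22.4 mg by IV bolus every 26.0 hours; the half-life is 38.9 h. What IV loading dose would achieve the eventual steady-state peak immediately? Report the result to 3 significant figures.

60.4 mg

k = ln 2 / 38.9 = 0.01782 h⁻¹
Accumulation ratio R = 1 / (1 − e^(−kτ)) = 1 / (1 − e^(−0.01782×26.0)) = 1 / (1 − 0.6292) = 2.697
Loading dose = maintenance dose × R = 22.4 × 2.697 ≈ 60.4 mg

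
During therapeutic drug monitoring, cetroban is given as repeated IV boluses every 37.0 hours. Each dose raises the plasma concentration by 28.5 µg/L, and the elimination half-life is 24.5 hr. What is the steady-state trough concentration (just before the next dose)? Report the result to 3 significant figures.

k = ln 2 / 24.5 = 0.02829 hr⁻¹
Fraction remaining after one interval: e^(−kτ) = e^(−0.02829 × 37.0) = 0.3511
R = 1 / (1 − 0.3511) = 1.541
Css,max = 28.5 × 1.541 = 43.92 µg/L
Css,min = Css,max × e^(−kτ) = 43.92 × 0.3511 ≈ 15.4 µg/L

15.4 µg/L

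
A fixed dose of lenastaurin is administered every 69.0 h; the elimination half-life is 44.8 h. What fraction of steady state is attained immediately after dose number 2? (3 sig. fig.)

k = ln 2 / 44.8 = 0.01547 h⁻¹
f_n = 1 − e^(−nkτ) = 1 − e^(−2 × 0.01547 × 69.0) = 1 − e^(−2.135) = 1 − 0.1182 ≈ 0.882

0.882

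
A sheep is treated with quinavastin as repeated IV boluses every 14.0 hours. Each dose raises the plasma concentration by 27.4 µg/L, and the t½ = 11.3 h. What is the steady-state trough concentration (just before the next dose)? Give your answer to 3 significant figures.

k = ln 2 / 11.3 = 0.06134 h⁻¹
Fraction remaining after one interval: e^(−kτ) = e^(−0.06134 × 14.0) = 0.4237
R = 1 / (1 − 0.4237) = 1.735
Css,max = 27.4 × 1.735 = 47.54 µg/L
Css,min = Css,max × e^(−kτ) = 47.54 × 0.4237 ≈ 20.1 µg/L

20.1 µg/L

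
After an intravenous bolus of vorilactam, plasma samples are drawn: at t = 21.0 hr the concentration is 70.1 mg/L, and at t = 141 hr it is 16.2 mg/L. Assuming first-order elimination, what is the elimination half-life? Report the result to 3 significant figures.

56.8 hours

k = ln(C₁/C₂) / (t₂ − t₁) = ln(70.1/16.2) / (141 − 21.0)
  = 1.465 / 120.0 = 0.01221 hr⁻¹
t½ = ln 2 / k = ln 2 / 0.01221 ≈ 56.8 hours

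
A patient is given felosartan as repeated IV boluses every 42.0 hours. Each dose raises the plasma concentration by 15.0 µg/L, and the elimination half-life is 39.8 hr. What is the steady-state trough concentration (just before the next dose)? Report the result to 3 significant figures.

k = ln 2 / 39.8 = 0.01742 hr⁻¹
Fraction remaining after one interval: e^(−kτ) = e^(−0.01742 × 42.0) = 0.4812
R = 1 / (1 − 0.4812) = 1.928
Css,max = 15.0 × 1.928 = 28.91 µg/L
Css,min = Css,max × e^(−kτ) = 28.91 × 0.4812 ≈ 13.9 µg/L

13.9 µg/L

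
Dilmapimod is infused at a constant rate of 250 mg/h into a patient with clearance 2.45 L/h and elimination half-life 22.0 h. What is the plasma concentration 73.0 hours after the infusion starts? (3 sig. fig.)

Css = rate / CL = 250 / 2.45 = 102.0 µg/mL
k = ln 2 / 22.0 = 0.03151 h⁻¹
C(t) = Css (1 − e^(−kt)) = 102.0 × (1 − e^(−2.300)) = 102.0 × 0.8997 ≈ 91.8 µg/mL

91.8 µg/mL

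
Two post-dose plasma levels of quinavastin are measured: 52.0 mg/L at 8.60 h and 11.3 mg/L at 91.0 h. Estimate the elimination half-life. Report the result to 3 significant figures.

37.4 hours

k = ln(C₁/C₂) / (t₂ − t₁) = ln(52.0/11.3) / (91.0 − 8.60)
  = 1.526 / 82.40 = 0.01852 h⁻¹
t½ = ln 2 / k = ln 2 / 0.01852 ≈ 37.4 hours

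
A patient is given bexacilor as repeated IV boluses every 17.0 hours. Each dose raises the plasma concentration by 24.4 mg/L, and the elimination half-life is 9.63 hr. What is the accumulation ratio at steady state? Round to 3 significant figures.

k = ln 2 / 9.63 = 0.07198 hr⁻¹
Fraction remaining after one interval: e^(−kτ) = e^(−0.07198 × 17.0) = 0.2942
R = 1 / (1 − 0.2942) = 1 / 0.7058 ≈ 1.42

1.42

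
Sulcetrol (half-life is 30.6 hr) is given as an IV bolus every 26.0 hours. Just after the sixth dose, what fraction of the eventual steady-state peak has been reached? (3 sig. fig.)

k = ln 2 / 30.6 = 0.02265 hr⁻¹
f_n = 1 − e^(−nkτ) = 1 − e^(−6 × 0.02265 × 26.0) = 1 − e^(−3.534) = 1 − 0.02920 ≈ 0.971

0.971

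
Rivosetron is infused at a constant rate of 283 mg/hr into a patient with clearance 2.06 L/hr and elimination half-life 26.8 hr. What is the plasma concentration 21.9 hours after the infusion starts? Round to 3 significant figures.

59.4 mg/L

Css = rate / CL = 283 / 2.06 = 137.4 mg/L
k = ln 2 / 26.8 = 0.02586 hr⁻¹
C(t) = Css (1 − e^(−kt)) = 137.4 × (1 − e^(−0.5664)) = 137.4 × 0.4324 ≈ 59.4 mg/L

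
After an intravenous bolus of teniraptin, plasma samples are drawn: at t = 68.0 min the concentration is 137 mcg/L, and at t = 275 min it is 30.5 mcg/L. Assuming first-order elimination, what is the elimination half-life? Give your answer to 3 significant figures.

95.5 minutes

k = ln(C₁/C₂) / (t₂ − t₁) = ln(137/30.5) / (275 − 68.0)
  = 1.502 / 207.0 = 0.007257 min⁻¹
t½ = ln 2 / k = ln 2 / 0.007257 ≈ 95.5 minutes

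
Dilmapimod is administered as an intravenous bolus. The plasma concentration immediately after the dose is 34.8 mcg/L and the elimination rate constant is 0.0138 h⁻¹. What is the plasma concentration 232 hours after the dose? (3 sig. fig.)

C(t) = C₀ e^(−kt) = 34.8 × e^(−0.01380 × 232) = 34.8 × e^(−3.202) = 34.8 × 0.04070 ≈ 1.42 mcg/L

1.42 mcg/L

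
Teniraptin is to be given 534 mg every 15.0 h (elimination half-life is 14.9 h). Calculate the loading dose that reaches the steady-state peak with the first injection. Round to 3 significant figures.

1060 mg

k = ln 2 / 14.9 = 0.04652 h⁻¹
Accumulation ratio R = 1 / (1 − e^(−kτ)) = 1 / (1 − e^(−0.04652×15.0)) = 1 / (1 − 0.4977) = 1.991
Loading dose = maintenance dose × R = 534 × 1.991 ≈ 1060 mg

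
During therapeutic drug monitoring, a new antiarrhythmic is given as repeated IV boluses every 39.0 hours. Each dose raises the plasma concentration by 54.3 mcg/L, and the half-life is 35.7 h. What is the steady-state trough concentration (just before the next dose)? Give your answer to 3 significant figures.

k = ln 2 / 35.7 = 0.01942 h⁻¹
Fraction remaining after one interval: e^(−kτ) = e^(−0.01942 × 39.0) = 0.4690
R = 1 / (1 − 0.4690) = 1.883
Css,max = 54.3 × 1.883 = 102.3 mcg/L
Css,min = Css,max × e^(−kτ) = 102.3 × 0.4690 ≈ 48.0 mcg/L

48.0 mcg/L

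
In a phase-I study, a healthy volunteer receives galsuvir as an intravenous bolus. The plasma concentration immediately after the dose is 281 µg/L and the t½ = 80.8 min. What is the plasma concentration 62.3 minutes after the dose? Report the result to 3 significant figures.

k = ln 2 / 80.8 = 0.008579 min⁻¹
C(t) = C₀ e^(−kt) = 281 × e^(−0.008579 × 62.3) = 281 × e^(−0.5344) = 281 × 0.5860 ≈ 165 µg/L

165 µg/L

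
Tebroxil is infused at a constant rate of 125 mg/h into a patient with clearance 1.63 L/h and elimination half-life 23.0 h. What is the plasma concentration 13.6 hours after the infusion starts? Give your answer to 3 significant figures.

Css = rate / CL = 125 / 1.63 = 76.69 mg/L
k = ln 2 / 23.0 = 0.03014 h⁻¹
C(t) = Css (1 − e^(−kt)) = 76.69 × (1 − e^(−0.4099)) = 76.69 × 0.3363 ≈ 25.8 mg/L

25.8 mg/L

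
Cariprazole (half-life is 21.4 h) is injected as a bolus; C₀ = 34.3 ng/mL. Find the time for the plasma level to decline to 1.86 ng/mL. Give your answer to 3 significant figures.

k = ln 2 / 21.4 = 0.03239 h⁻¹
C(t) = C₀ e^(−kt)  ⇒  t = ln(C₀/C) / k
t = ln(34.3/1.86) / 0.03239 = 2.915 / 0.03239 ≈ 90.0 hours

90.0 hours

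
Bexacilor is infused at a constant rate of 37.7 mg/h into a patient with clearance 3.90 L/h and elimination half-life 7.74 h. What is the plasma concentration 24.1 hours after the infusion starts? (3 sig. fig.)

Css = rate / CL = 37.7 / 3.90 = 9.667 µg/mL
k = ln 2 / 7.74 = 0.08955 h⁻¹
C(t) = Css (1 − e^(−kt)) = 9.667 × (1 − e^(−2.158)) = 9.667 × 0.8845 ≈ 8.55 µg/mL

8.55 µg/mL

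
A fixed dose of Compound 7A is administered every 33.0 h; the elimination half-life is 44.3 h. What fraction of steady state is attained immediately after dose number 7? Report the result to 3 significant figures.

0.973

k = ln 2 / 44.3 = 0.01565 h⁻¹
f_n = 1 − e^(−nkτ) = 1 − e^(−7 × 0.01565 × 33.0) = 1 − e^(−3.614) = 1 − 0.02693 ≈ 0.973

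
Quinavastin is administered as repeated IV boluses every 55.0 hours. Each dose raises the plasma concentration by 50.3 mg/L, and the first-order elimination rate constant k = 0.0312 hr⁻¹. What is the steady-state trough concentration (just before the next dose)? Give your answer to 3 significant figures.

11.0 mg/L

Fraction remaining after one interval: e^(−kτ) = e^(−0.03120 × 55.0) = 0.1798
R = 1 / (1 − 0.1798) = 1.219
Css,max = 50.3 × 1.219 = 61.33 mg/L
Css,min = Css,max × e^(−kτ) = 61.33 × 0.1798 ≈ 11.0 mg/L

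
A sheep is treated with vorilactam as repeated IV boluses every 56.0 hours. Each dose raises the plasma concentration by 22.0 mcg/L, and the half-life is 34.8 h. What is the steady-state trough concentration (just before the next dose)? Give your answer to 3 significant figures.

10.7 mcg/L

k = ln 2 / 34.8 = 0.01992 h⁻¹
Fraction remaining after one interval: e^(−kτ) = e^(−0.01992 × 56.0) = 0.3278
R = 1 / (1 − 0.3278) = 1.488
Css,max = 22.0 × 1.488 = 32.73 mcg/L
Css,min = Css,max × e^(−kτ) = 32.73 × 0.3278 ≈ 10.7 mcg/L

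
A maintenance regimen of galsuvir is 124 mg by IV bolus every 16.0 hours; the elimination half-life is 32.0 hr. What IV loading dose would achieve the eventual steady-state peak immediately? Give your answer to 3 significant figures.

k = ln 2 / 32.0 = 0.02166 hr⁻¹
Accumulation ratio R = 1 / (1 − e^(−kτ)) = 1 / (1 − e^(−0.02166×16.0)) = 1 / (1 − 0.7071) = 3.414
Loading dose = maintenance dose × R = 124 × 3.414 ≈ 423 mg

423 mg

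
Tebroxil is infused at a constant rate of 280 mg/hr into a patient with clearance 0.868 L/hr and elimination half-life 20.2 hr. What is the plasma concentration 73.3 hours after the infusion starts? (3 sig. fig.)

Css = rate / CL = 280 / 0.868 = 322.6 mg/L
k = ln 2 / 20.2 = 0.03431 hr⁻¹
C(t) = Css (1 − e^(−kt)) = 322.6 × (1 − e^(−2.515)) = 322.6 × 0.9192 ≈ 297 mg/L

297 mg/L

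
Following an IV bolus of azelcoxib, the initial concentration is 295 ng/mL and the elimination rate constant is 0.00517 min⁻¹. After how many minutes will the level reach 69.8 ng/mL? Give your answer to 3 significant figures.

279 minutes

C(t) = C₀ e^(−kt)  ⇒  t = ln(C₀/C) / k
t = ln(295/69.8) / 0.005170 = 1.441 / 0.005170 ≈ 279 minutes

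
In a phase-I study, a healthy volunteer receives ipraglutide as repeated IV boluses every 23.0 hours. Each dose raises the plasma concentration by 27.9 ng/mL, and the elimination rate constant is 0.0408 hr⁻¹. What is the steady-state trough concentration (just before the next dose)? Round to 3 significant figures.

17.9 ng/mL

Fraction remaining after one interval: e^(−kτ) = e^(−0.04080 × 23.0) = 0.3913
R = 1 / (1 − 0.3913) = 1.643
Css,max = 27.9 × 1.643 = 45.83 ng/mL
Css,min = Css,max × e^(−kτ) = 45.83 × 0.3913 ≈ 17.9 ng/mL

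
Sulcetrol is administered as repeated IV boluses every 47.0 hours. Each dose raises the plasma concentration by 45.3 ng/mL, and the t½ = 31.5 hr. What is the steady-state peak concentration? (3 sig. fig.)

k = ln 2 / 31.5 = 0.02200 hr⁻¹
Fraction remaining after one interval: e^(−kτ) = e^(−0.02200 × 47.0) = 0.3555
R = 1 / (1 − 0.3555) = 1.552
Css,max = 45.3 × 1.552 ≈ 70.3 ng/mL

70.3 ng/mL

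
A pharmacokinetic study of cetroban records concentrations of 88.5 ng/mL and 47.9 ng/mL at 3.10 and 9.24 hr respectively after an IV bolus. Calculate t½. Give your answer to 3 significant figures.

k = ln(C₁/C₂) / (t₂ − t₁) = ln(88.5/47.9) / (9.24 − 3.10)
  = 0.6139 / 6.140 = 0.09998 hr⁻¹
t½ = ln 2 / k = ln 2 / 0.09998 ≈ 6.93 hours

6.93 hours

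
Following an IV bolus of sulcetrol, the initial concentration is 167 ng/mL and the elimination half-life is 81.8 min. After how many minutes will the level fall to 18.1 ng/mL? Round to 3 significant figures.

262 minutes

k = ln 2 / 81.8 = 0.008474 min⁻¹
C(t) = C₀ e^(−kt)  ⇒  t = ln(C₀/C) / k
t = ln(167/18.1) / 0.008474 = 2.222 / 0.008474 ≈ 262 minutes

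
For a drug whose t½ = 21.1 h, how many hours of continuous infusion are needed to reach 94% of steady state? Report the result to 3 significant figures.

85.6 hours

k = ln 2 / 21.1 = 0.03285 h⁻¹
f = 1 − e^(−kt)  ⇒  t = −ln(1 − f) / k
t = −ln(1 − 0.94) / 0.03285 = 2.813 / 0.03285 ≈ 85.6 hours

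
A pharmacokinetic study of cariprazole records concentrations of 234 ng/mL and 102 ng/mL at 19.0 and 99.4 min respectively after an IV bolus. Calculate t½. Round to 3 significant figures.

67.1 minutes

k = ln(C₁/C₂) / (t₂ − t₁) = ln(234/102) / (99.4 − 19.0)
  = 0.8303 / 80.40 = 0.01033 min⁻¹
t½ = ln 2 / k = ln 2 / 0.01033 ≈ 67.1 minutes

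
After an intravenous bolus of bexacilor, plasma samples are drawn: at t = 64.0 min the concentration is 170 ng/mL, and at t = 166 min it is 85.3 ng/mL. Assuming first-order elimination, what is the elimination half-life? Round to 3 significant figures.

k = ln(C₁/C₂) / (t₂ − t₁) = ln(170/85.3) / (166 − 64.0)
  = 0.6896 / 102.0 = 0.006761 min⁻¹
t½ = ln 2 / k = ln 2 / 0.006761 ≈ 103 minutes

103 minutes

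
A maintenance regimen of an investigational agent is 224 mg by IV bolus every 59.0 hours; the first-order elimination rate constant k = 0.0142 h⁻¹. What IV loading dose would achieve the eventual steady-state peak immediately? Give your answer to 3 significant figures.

Accumulation ratio R = 1 / (1 − e^(−kτ)) = 1 / (1 − e^(−0.01420×59.0)) = 1 / (1 − 0.4327) = 1.763
Loading dose = maintenance dose × R = 224 × 1.763 ≈ 395 mg

395 mg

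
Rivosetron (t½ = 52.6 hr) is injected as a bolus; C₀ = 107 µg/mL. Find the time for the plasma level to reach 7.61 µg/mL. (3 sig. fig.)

k = ln 2 / 52.6 = 0.01318 hr⁻¹
C(t) = C₀ e^(−kt)  ⇒  t = ln(C₀/C) / k
t = ln(107/7.61) / 0.01318 = 2.643 / 0.01318 ≈ 201 hours

201 hours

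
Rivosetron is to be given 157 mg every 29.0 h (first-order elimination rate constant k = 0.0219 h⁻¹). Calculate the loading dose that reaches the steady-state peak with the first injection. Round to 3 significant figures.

334 mg

Accumulation ratio R = 1 / (1 − e^(−kτ)) = 1 / (1 − e^(−0.02190×29.0)) = 1 / (1 − 0.5299) = 2.127
Loading dose = maintenance dose × R = 157 × 2.127 ≈ 334 mg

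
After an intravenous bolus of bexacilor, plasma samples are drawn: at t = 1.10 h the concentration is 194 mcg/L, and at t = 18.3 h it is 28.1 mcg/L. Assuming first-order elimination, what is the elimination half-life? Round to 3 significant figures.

6.17 hours

k = ln(C₁/C₂) / (t₂ − t₁) = ln(194/28.1) / (18.3 − 1.10)
  = 1.932 / 17.20 = 0.1123 h⁻¹
t½ = ln 2 / k = ln 2 / 0.1123 ≈ 6.17 hours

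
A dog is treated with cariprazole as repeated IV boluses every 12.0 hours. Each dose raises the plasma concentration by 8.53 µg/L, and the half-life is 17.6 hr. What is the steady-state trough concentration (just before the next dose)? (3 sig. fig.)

k = ln 2 / 17.6 = 0.03938 hr⁻¹
Fraction remaining after one interval: e^(−kτ) = e^(−0.03938 × 12.0) = 0.6234
R = 1 / (1 − 0.6234) = 2.655
Css,max = 8.53 × 2.655 = 22.65 µg/L
Css,min = Css,max × e^(−kτ) = 22.65 × 0.6234 ≈ 14.1 µg/L

14.1 µg/L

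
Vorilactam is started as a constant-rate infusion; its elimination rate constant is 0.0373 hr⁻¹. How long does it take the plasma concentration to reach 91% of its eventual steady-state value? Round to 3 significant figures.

f = 1 − e^(−kt)  ⇒  t = −ln(1 − f) / k
t = −ln(1 − 0.91) / 0.03730 = 2.408 / 0.03730 ≈ 64.6 hours

64.6 hours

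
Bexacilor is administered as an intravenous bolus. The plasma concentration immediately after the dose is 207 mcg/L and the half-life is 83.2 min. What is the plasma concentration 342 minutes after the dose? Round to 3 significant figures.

k = ln 2 / 83.2 = 0.008331 min⁻¹
342 min is 4.111 half-lives, so C = 207 × (1/2)^4.111 = 207 × 0.05789 ≈ 12.0 mcg/L

12.0 mcg/L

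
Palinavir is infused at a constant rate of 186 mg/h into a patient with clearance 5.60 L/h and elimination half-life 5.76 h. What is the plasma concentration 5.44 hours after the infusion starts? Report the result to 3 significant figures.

16.0 µg/mL

Css = rate / CL = 186 / 5.60 = 33.21 µg/mL
k = ln 2 / 5.76 = 0.1203 h⁻¹
C(t) = Css (1 − e^(−kt)) = 33.21 × (1 − e^(−0.6546)) = 33.21 × 0.4804 ≈ 16.0 µg/mL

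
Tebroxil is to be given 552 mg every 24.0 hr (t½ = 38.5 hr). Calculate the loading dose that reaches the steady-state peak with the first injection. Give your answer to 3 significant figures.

1570 mg

k = ln 2 / 38.5 = 0.01800 hr⁻¹
Accumulation ratio R = 1 / (1 − e^(−kτ)) = 1 / (1 − e^(−0.01800×24.0)) = 1 / (1 − 0.6491) = 2.850
Loading dose = maintenance dose × R = 552 × 2.850 ≈ 1570 mg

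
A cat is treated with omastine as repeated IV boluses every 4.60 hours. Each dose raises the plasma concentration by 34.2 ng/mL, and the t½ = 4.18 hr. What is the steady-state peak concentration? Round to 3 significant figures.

k = ln 2 / 4.18 = 0.1658 hr⁻¹
Fraction remaining after one interval: e^(−kτ) = e^(−0.1658 × 4.60) = 0.4664
R = 1 / (1 − 0.4664) = 1.874
Css,max = 34.2 × 1.874 ≈ 64.1 ng/mL

64.1 ng/mL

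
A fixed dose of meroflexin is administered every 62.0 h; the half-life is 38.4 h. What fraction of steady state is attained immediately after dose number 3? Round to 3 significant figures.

0.965

k = ln 2 / 38.4 = 0.01805 h⁻¹
f_n = 1 − e^(−nkτ) = 1 − e^(−3 × 0.01805 × 62.0) = 1 − e^(−3.357) = 1 − 0.03482 ≈ 0.965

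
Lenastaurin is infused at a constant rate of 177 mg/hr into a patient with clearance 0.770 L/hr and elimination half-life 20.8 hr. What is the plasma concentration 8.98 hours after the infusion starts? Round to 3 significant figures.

59.5 mg/L

Css = rate / CL = 177 / 0.770 = 229.9 mg/L
k = ln 2 / 20.8 = 0.03332 hr⁻¹
C(t) = Css (1 − e^(−kt)) = 229.9 × (1 − e^(−0.2993)) = 229.9 × 0.2586 ≈ 59.5 mg/L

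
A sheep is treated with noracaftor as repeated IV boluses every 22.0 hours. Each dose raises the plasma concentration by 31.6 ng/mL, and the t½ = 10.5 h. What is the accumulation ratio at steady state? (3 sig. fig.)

k = ln 2 / 10.5 = 0.06601 h⁻¹
Fraction remaining after one interval: e^(−kτ) = e^(−0.06601 × 22.0) = 0.2340
R = 1 / (1 − 0.2340) = 1 / 0.7660 ≈ 1.31

1.31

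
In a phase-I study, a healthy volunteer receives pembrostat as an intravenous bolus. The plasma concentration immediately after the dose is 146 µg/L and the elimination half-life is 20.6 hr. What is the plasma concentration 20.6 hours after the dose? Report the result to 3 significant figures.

73.0 µg/L

k = ln 2 / 20.6 = 0.03365 hr⁻¹
C(t) = C₀ e^(−kt) = 146 × e^(−0.03365 × 20.6) = 146 × e^(−0.6931) = 146 × 0.5000 ≈ 73.0 µg/L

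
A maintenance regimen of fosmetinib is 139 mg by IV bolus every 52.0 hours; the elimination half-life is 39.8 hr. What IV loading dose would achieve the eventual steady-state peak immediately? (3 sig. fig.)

k = ln 2 / 39.8 = 0.01742 hr⁻¹
Accumulation ratio R = 1 / (1 − e^(−kτ)) = 1 / (1 − e^(−0.01742×52.0)) = 1 / (1 − 0.4043) = 1.679
Loading dose = maintenance dose × R = 139 × 1.679 ≈ 233 mg

233 mg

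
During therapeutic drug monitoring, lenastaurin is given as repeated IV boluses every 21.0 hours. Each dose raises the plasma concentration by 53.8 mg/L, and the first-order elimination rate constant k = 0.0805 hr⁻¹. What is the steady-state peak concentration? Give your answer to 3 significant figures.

Fraction remaining after one interval: e^(−kτ) = e^(−0.08050 × 21.0) = 0.1844
R = 1 / (1 − 0.1844) = 1.226
Css,max = 53.8 × 1.226 ≈ 66.0 mg/L

66.0 mg/L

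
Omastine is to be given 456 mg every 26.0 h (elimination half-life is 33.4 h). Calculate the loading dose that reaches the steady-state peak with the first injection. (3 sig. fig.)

k = ln 2 / 33.4 = 0.02075 h⁻¹
Accumulation ratio R = 1 / (1 − e^(−kτ)) = 1 / (1 − e^(−0.02075×26.0)) = 1 / (1 − 0.5830) = 2.398
Loading dose = maintenance dose × R = 456 × 2.398 ≈ 1090 mg

1090 mg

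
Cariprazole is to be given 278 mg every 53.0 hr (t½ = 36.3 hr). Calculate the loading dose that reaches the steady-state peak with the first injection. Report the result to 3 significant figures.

437 mg

k = ln 2 / 36.3 = 0.01909 hr⁻¹
Accumulation ratio R = 1 / (1 − e^(−kτ)) = 1 / (1 − e^(−0.01909×53.0)) = 1 / (1 − 0.3635) = 1.571
Loading dose = maintenance dose × R = 278 × 1.571 ≈ 437 mg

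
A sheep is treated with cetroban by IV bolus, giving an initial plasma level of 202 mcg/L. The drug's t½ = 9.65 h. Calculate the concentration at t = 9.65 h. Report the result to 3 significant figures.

k = ln 2 / 9.65 = 0.07183 h⁻¹
C(t) = C₀ e^(−kt) = 202 × e^(−0.07183 × 9.65) = 202 × e^(−0.6931) = 202 × 0.5000 ≈ 101 mcg/L

101 mcg/L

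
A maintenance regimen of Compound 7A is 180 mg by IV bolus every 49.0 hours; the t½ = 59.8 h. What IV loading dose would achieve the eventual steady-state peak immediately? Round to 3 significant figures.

415 mg

k = ln 2 / 59.8 = 0.01159 h⁻¹
Accumulation ratio R = 1 / (1 − e^(−kτ)) = 1 / (1 − e^(−0.01159×49.0)) = 1 / (1 − 0.5667) = 2.308
Loading dose = maintenance dose × R = 180 × 2.308 ≈ 415 mg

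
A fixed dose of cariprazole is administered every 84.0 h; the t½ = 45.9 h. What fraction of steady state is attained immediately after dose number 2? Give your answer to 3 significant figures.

0.921

k = ln 2 / 45.9 = 0.01510 h⁻¹
f_n = 1 − e^(−nkτ) = 1 − e^(−2 × 0.01510 × 84.0) = 1 − e^(−2.537) = 1 − 0.07910 ≈ 0.921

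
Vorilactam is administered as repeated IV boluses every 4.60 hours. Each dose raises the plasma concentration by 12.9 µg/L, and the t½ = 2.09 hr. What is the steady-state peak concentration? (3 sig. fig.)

k = ln 2 / 2.09 = 0.3316 hr⁻¹
Fraction remaining after one interval: e^(−kτ) = e^(−0.3316 × 4.60) = 0.2175
R = 1 / (1 − 0.2175) = 1.278
Css,max = 12.9 × 1.278 ≈ 16.5 µg/L

16.5 µg/L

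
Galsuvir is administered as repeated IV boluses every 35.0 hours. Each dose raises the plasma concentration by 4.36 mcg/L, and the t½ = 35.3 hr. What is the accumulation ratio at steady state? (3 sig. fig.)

k = ln 2 / 35.3 = 0.01964 hr⁻¹
Fraction remaining after one interval: e^(−kτ) = e^(−0.01964 × 35.0) = 0.5030
R = 1 / (1 − 0.5030) = 1 / 0.4970 ≈ 2.01

2.01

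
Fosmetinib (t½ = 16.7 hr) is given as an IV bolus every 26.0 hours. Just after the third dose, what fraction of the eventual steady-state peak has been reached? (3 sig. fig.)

k = ln 2 / 16.7 = 0.04151 hr⁻¹
f_n = 1 − e^(−nkτ) = 1 − e^(−3 × 0.04151 × 26.0) = 1 − e^(−3.237) = 1 − 0.03926 ≈ 0.961

0.961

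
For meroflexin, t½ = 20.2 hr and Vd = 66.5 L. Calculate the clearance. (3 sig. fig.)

2.28 L/hr

k = ln 2 / t½ = ln 2 / 20.2 = 0.03431 hr⁻¹
CL = k · V = 0.03431 × 66.5 ≈ 2.28 L/hr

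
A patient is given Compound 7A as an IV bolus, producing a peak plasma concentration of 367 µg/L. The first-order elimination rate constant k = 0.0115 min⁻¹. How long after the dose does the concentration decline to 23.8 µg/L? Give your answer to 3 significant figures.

238 minutes

C(t) = C₀ e^(−kt)  ⇒  t = ln(C₀/C) / k
t = ln(367/23.8) / 0.01150 = 2.736 / 0.01150 ≈ 238 minutes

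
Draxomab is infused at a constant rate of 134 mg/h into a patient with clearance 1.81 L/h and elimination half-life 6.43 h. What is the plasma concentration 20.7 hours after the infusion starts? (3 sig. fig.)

66.1 mg/L

Css = rate / CL = 134 / 1.81 = 74.03 mg/L
k = ln 2 / 6.43 = 0.1078 h⁻¹
C(t) = Css (1 − e^(−kt)) = 74.03 × (1 − e^(−2.231)) = 74.03 × 0.8926 ≈ 66.1 mg/L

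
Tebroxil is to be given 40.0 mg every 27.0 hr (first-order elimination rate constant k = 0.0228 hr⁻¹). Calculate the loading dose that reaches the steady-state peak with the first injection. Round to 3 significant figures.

Accumulation ratio R = 1 / (1 − e^(−kτ)) = 1 / (1 − e^(−0.02280×27.0)) = 1 / (1 − 0.5403) = 2.175
Loading dose = maintenance dose × R = 40.0 × 2.175 ≈ 87.0 mg

87.0 mg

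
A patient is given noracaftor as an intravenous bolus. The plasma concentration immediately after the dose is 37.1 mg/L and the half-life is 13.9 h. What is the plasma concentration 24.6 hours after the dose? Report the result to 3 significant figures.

k = ln 2 / 13.9 = 0.04987 h⁻¹
C(t) = C₀ e^(−kt) = 37.1 × e^(−0.04987 × 24.6) = 37.1 × e^(−1.227) = 37.1 × 0.2933 ≈ 10.9 mg/L

10.9 mg/L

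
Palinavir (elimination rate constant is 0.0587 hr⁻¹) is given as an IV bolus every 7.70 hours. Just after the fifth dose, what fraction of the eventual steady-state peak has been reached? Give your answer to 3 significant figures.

0.896

f_n = 1 − e^(−nkτ) = 1 − e^(−5 × 0.05870 × 7.70) = 1 − e^(−2.260) = 1 − 0.1044 ≈ 0.896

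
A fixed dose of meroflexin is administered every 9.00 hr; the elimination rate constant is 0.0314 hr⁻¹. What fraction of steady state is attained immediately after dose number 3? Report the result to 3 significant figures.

f_n = 1 − e^(−nkτ) = 1 − e^(−3 × 0.03140 × 9.00) = 1 − e^(−0.8478) = 1 − 0.4284 ≈ 0.572

0.572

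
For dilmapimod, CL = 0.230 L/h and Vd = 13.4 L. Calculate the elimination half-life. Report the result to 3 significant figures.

k = CL / V = 0.230 / 13.4 = 0.01716 h⁻¹
t½ = ln 2 / k = ln 2 / 0.01716 ≈ 40.4 hours

40.4 hours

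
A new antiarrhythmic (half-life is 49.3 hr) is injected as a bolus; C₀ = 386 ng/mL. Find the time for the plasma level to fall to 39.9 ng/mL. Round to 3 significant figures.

k = ln 2 / 49.3 = 0.01406 hr⁻¹
C(t) = C₀ e^(−kt)  ⇒  t = ln(C₀/C) / k
t = ln(386/39.9) / 0.01406 = 2.269 / 0.01406 ≈ 161 hours

161 hours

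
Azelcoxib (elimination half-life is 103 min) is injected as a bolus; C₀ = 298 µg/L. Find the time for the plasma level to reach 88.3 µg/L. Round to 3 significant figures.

181 minutes

k = ln 2 / 103 = 0.006730 min⁻¹
C(t) = C₀ e^(−kt)  ⇒  t = ln(C₀/C) / k
t = ln(298/88.3) / 0.006730 = 1.216 / 0.006730 ≈ 181 minutes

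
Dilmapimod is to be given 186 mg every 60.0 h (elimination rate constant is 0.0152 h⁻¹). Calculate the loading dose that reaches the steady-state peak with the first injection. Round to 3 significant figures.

Accumulation ratio R = 1 / (1 − e^(−kτ)) = 1 / (1 − e^(−0.01520×60.0)) = 1 / (1 − 0.4017) = 1.671
Loading dose = maintenance dose × R = 186 × 1.671 ≈ 311 mg

311 mg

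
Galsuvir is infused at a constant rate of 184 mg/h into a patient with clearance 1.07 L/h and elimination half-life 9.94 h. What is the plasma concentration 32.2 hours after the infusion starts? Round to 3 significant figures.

Css = rate / CL = 184 / 1.07 = 172.0 µg/mL
k = ln 2 / 9.94 = 0.06973 h⁻¹
C(t) = Css (1 − e^(−kt)) = 172.0 × (1 − e^(−2.245)) = 172.0 × 0.8941 ≈ 154 µg/mL

154 µg/mL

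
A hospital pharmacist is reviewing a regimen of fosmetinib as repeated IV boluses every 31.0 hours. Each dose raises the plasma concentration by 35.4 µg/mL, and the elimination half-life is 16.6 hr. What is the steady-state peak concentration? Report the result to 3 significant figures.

48.8 µg/mL

k = ln 2 / 16.6 = 0.04176 hr⁻¹
Fraction remaining after one interval: e^(−kτ) = e^(−0.04176 × 31.0) = 0.2741
R = 1 / (1 − 0.2741) = 1.378
Css,max = 35.4 × 1.378 ≈ 48.8 µg/mL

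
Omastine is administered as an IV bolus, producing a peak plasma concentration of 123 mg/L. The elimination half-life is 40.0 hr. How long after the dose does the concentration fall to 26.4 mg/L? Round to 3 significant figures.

k = ln 2 / 40.0 = 0.01733 hr⁻¹
C(t) = C₀ e^(−kt)  ⇒  t = ln(C₀/C) / k
t = ln(123/26.4) / 0.01733 = 1.539 / 0.01733 ≈ 88.8 hours

88.8 hours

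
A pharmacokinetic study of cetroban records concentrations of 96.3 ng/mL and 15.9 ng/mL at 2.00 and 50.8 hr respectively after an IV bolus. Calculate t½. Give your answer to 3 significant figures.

k = ln(C₁/C₂) / (t₂ − t₁) = ln(96.3/15.9) / (50.8 − 2.00)
  = 1.801 / 48.80 = 0.03691 hr⁻¹
t½ = ln 2 / k = ln 2 / 0.03691 ≈ 18.8 hours

18.8 hours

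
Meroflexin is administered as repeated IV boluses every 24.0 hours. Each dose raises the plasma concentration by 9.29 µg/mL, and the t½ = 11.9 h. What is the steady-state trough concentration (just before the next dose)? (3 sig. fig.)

3.05 µg/mL

k = ln 2 / 11.9 = 0.05825 h⁻¹
Fraction remaining after one interval: e^(−kτ) = e^(−0.05825 × 24.0) = 0.2471
R = 1 / (1 − 0.2471) = 1.328
Css,max = 9.29 × 1.328 = 12.34 µg/mL
Css,min = Css,max × e^(−kτ) = 12.34 × 0.2471 ≈ 3.05 µg/mL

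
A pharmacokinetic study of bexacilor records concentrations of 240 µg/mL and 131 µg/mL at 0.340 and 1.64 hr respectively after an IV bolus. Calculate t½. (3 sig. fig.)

1.49 hours

k = ln(C₁/C₂) / (t₂ − t₁) = ln(240/131) / (1.64 − 0.340)
  = 0.6054 / 1.300 = 0.4657 hr⁻¹
t½ = ln 2 / k = ln 2 / 0.4657 ≈ 1.49 hours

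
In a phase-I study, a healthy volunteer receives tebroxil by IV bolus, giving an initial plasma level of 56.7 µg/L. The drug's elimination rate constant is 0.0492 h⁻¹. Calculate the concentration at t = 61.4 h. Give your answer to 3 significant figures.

C(t) = C₀ e^(−kt) = 56.7 × e^(−0.04920 × 61.4) = 56.7 × e^(−3.021) = 56.7 × 0.04876 ≈ 2.76 µg/L

2.76 µg/L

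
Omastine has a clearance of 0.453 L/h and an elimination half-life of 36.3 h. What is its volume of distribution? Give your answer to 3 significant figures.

k = ln 2 / t½ = ln 2 / 36.3 = 0.01909 h⁻¹
V = CL / k = 0.453 / 0.01909 ≈ 23.7 L

23.7 L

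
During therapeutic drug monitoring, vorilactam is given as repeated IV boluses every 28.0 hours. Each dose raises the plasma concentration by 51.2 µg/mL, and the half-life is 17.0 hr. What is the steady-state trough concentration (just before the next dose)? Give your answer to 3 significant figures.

k = ln 2 / 17.0 = 0.04077 hr⁻¹
Fraction remaining after one interval: e^(−kτ) = e^(−0.04077 × 28.0) = 0.3193
R = 1 / (1 − 0.3193) = 1.469
Css,max = 51.2 × 1.469 = 75.22 µg/mL
Css,min = Css,max × e^(−kτ) = 75.22 × 0.3193 ≈ 24.0 µg/mL

24.0 µg/mL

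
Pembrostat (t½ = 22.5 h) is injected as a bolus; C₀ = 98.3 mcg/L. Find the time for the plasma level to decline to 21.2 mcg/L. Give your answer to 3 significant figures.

49.8 hours

k = ln 2 / 22.5 = 0.03081 h⁻¹
C(t) = C₀ e^(−kt)  ⇒  t = ln(C₀/C) / k
t = ln(98.3/21.2) / 0.03081 = 1.534 / 0.03081 ≈ 49.8 hours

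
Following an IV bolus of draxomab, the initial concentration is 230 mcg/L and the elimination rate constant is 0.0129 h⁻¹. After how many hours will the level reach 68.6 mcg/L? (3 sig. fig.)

93.8 hours

C(t) = C₀ e^(−kt)  ⇒  t = ln(C₀/C) / k
t = ln(230/68.6) / 0.01290 = 1.210 / 0.01290 ≈ 93.8 hours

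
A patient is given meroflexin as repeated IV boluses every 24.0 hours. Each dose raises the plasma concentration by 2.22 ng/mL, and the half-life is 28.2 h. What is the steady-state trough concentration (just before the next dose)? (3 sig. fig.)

2.76 ng/mL

k = ln 2 / 28.2 = 0.02458 h⁻¹
Fraction remaining after one interval: e^(−kτ) = e^(−0.02458 × 24.0) = 0.5544
R = 1 / (1 − 0.5544) = 2.244
Css,max = 2.22 × 2.244 = 4.982 ng/mL
Css,min = Css,max × e^(−kτ) = 4.982 × 0.5544 ≈ 2.76 ng/mL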